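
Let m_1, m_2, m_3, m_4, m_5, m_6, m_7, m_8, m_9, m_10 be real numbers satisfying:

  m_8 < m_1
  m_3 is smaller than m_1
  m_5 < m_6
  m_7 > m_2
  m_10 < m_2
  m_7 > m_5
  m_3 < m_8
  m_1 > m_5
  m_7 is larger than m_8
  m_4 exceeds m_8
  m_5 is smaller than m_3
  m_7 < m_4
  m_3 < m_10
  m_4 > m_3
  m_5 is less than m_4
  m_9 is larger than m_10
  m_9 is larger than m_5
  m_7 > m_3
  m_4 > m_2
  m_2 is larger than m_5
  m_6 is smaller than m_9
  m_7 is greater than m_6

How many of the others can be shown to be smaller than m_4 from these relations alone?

From m_4 the given relations immediately reach m_5, m_3, m_8, m_2, m_7.
From those, m_10, m_6 — 7 in total.
No other element is forced below m_4 by the given relations, so the count is 7.

7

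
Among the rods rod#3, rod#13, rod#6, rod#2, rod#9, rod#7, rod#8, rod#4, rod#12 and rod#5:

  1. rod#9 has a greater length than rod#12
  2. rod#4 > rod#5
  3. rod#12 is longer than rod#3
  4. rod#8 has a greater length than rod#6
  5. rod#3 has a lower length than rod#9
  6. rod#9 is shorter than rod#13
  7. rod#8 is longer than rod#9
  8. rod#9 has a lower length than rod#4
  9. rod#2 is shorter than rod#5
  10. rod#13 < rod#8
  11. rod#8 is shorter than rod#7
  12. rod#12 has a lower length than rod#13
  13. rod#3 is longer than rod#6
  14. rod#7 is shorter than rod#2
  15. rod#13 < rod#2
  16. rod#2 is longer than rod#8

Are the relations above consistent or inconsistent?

consistent

The single ordering rod#6 < rod#3 < rod#12 < rod#9 < rod#13 < rod#8 < rod#7 < rod#2 < rod#5 < rod#4 satisfies every listed relation, so no contradiction arises.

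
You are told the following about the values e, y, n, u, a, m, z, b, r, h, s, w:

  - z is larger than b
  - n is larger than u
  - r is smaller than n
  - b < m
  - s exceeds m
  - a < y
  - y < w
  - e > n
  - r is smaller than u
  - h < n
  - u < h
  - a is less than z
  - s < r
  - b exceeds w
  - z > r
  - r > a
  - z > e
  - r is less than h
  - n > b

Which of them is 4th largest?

Piecing the relations together gives one ordering: a < y < w < b < m < s < r < u < h < n < e < z.
Counting 4 from the largest end gives h.

h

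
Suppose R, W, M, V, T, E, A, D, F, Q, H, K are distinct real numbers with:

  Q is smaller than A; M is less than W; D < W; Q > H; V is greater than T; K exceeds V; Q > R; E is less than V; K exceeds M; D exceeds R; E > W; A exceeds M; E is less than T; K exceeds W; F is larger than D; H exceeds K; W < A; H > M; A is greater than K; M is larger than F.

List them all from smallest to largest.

Each adjacent pair is fixed by a given relation: R < D; D < F; F < M; M < W; W < E; E < T; T < V; V < K; K < H; H < Q; Q < A. Chaining them end to end gives the full order.

R < D < F < M < W < E < T < V < K < H < Q < A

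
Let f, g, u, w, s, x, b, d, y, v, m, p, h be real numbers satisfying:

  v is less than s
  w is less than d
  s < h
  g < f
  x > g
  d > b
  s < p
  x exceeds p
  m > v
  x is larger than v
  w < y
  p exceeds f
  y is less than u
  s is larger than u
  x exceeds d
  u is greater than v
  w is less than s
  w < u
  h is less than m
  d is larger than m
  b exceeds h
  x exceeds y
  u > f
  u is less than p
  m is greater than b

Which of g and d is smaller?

g

g < f < u < s < h < m < d, by transitivity through f, u, s, h, m.
So g < d; g is the smaller of the two.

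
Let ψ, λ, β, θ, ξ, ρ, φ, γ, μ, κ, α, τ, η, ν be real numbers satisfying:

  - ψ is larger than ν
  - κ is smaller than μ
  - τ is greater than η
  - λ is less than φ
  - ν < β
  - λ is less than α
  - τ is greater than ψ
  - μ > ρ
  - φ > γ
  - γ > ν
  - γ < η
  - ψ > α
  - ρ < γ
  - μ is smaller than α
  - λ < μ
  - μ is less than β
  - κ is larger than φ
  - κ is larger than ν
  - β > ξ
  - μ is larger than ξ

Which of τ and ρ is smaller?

ρ < γ < φ < κ < μ < α < ψ < τ, by transitivity through γ, φ, κ, μ, α, ψ.
So ρ < τ; ρ is the smaller of the two.

ρ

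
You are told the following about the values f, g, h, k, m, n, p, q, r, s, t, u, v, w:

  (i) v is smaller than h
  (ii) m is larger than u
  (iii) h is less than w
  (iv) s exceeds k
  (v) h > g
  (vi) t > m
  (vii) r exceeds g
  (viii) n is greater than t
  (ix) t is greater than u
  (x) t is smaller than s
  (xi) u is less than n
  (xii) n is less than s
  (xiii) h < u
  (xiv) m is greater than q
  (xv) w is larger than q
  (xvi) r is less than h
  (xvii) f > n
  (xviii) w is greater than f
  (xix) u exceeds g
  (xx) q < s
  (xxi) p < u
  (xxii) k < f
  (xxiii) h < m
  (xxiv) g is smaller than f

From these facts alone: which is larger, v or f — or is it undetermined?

v < h < u < m < t < n < f, by transitivity through h, u, m, t, n.
So f is larger.

f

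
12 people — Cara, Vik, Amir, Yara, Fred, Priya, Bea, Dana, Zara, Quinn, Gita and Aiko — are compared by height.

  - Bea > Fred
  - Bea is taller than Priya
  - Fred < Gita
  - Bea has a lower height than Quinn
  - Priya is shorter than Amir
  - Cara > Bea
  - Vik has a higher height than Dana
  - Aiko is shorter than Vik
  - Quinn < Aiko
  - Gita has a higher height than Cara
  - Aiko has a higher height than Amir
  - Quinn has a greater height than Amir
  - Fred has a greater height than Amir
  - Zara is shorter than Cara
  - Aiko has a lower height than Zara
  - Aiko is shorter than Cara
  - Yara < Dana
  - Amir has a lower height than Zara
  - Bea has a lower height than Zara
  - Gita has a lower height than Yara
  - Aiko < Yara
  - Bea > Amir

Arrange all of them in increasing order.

Priya < Amir < Fred < Bea < Quinn < Aiko < Zara < Cara < Gita < Yara < Dana < Vik

Nothing is placed below Priya, so it is least; from there Priya < Amir; Amir < Fred; Fred < Bea; Bea < Quinn; Quinn < Aiko; Aiko < Zara; Zara < Cara; Cara < Gita; Gita < Yara; Yara < Dana; Dana < Vik, each given directly.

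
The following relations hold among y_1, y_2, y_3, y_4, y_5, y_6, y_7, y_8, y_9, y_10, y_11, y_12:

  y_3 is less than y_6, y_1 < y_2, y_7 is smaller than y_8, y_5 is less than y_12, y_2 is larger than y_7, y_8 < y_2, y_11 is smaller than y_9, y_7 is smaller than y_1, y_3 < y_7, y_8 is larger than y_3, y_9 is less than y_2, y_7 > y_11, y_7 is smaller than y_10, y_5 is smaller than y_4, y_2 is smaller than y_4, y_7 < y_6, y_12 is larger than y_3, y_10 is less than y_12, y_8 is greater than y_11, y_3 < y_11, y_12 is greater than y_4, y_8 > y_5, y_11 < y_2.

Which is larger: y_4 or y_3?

The relevant relations are y_3 < y_11; y_11 < y_7; y_7 < y_8; y_8 < y_2; y_2 < y_4.
Chaining these gives y_3 < y_11 < y_7 < y_8 < y_2 < y_4.
So y_3 < y_4; y_4 is the larger of the two.

y_4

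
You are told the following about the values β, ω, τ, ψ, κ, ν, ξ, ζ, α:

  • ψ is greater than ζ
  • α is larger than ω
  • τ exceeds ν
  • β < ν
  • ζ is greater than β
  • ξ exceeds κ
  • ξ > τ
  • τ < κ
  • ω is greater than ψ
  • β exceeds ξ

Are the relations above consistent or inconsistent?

Chaining the given relations yields ν < τ < κ < ξ < β, so ν < β. But one relation states β < ν. These cannot both hold.

inconsistent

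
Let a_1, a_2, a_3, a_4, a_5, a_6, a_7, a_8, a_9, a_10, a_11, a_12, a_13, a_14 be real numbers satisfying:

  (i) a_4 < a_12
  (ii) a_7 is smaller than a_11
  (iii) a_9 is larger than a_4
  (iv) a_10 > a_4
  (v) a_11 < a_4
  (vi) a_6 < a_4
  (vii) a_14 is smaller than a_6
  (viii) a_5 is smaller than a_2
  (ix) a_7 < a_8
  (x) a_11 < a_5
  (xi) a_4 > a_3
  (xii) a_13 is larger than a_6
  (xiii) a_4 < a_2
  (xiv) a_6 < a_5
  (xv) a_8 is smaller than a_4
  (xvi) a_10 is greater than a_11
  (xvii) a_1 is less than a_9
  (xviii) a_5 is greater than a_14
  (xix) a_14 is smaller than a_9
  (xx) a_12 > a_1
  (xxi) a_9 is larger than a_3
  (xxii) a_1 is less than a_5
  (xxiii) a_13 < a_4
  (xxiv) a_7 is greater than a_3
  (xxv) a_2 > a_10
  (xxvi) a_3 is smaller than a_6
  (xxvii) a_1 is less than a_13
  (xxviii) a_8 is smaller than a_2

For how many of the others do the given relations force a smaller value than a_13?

From a_13 the given relations immediately reach a_1, a_6.
From those, a_3, a_14 — 4 in total.
No other element is forced below a_13 by the given relations, so the count is 4.

4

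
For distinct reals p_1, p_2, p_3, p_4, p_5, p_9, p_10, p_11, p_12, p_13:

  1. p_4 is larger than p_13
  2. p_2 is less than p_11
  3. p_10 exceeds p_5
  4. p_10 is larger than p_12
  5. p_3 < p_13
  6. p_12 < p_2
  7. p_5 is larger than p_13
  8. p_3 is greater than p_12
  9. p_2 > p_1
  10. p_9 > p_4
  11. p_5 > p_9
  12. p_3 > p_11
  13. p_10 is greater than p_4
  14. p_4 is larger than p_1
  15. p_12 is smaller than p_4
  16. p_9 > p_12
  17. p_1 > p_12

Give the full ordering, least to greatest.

p_12 < p_1 < p_2 < p_11 < p_3 < p_13 < p_4 < p_9 < p_5 < p_10

Nothing is placed below p_12, so it is least; from there p_12 < p_1; p_1 < p_2; p_2 < p_11; p_11 < p_3; p_3 < p_13; p_13 < p_4; p_4 < p_9; p_9 < p_5; p_5 < p_10, each given directly.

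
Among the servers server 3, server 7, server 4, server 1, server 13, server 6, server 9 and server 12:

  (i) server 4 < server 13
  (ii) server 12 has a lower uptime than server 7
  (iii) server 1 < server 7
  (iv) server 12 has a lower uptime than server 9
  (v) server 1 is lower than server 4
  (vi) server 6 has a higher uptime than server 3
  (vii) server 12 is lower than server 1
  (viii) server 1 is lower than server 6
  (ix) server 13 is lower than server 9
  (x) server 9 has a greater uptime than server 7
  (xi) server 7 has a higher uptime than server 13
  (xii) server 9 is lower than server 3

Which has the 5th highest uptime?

Piecing the relations together gives one ordering: server 12 < server 1 < server 4 < server 13 < server 7 < server 9 < server 3 < server 6.
The 5th largest is server 13.

server 13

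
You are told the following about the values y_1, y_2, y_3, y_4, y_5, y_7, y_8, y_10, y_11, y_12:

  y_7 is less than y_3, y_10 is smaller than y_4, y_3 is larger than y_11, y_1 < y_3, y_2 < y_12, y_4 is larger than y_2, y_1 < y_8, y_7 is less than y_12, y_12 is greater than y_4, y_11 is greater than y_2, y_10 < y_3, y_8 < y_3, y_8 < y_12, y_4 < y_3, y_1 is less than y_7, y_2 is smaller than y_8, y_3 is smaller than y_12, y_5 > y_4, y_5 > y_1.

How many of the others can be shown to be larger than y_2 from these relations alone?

Directly above y_2: y_11, y_8, y_4, y_12.
One step further: y_3, y_5 (6 so far).
No other element is forced above y_2 by the given relations, so the count is 6.

6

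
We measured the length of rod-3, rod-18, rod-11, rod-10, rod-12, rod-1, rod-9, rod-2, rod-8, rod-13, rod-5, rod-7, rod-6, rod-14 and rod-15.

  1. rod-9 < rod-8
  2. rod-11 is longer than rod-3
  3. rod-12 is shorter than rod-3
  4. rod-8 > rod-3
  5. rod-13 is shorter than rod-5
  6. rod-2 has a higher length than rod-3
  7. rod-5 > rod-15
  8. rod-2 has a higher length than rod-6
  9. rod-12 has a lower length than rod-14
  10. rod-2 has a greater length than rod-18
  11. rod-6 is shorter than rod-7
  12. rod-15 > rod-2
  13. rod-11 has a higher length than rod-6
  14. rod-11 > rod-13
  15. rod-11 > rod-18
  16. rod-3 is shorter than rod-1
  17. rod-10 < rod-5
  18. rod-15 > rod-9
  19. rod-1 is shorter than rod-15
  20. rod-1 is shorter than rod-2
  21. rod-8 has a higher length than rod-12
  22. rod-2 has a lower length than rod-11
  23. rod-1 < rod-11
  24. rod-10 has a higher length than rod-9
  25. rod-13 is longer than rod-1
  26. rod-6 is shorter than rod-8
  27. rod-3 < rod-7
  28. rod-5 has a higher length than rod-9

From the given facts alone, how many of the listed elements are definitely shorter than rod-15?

7

From rod-15 the given relations immediately reach rod-1, rod-2, rod-9.
From those, rod-18, rod-3, rod-6 — 6 in total.
From those, rod-12 — 7 in total.
Nothing else is reachable below rod-15; 7 in all.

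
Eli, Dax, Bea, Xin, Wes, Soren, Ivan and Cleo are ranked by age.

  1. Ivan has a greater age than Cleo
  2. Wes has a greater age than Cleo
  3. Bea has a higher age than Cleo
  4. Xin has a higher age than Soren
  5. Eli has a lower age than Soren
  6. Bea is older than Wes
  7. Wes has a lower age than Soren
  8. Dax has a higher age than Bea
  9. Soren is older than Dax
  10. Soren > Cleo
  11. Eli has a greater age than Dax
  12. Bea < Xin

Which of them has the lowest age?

Cleo

Chaining upward from Cleo: directly above it, Wes, Bea, Soren, Ivan; then Dax, Xin; then Eli.
That covers every other element, and nothing is given below Cleo, so Cleo is the lowest age.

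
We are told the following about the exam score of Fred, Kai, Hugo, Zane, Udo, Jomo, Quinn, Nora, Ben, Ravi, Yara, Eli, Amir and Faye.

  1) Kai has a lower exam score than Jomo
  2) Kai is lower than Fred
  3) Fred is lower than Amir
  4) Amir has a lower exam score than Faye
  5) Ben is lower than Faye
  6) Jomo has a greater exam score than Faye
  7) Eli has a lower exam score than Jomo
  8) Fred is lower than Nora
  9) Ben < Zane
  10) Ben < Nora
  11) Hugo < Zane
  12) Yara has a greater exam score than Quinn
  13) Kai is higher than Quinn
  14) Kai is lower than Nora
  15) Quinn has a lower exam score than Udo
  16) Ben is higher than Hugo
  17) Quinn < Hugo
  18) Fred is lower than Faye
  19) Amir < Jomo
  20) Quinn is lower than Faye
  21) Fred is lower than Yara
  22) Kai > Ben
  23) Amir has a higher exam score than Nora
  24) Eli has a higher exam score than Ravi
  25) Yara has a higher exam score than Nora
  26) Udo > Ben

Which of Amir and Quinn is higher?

Link the given pairs in sequence: Quinn < Hugo; Hugo < Ben; Ben < Kai; Kai < Fred; Fred < Nora; Nora < Amir.
Together: Quinn < Hugo < Ben < Kai < Fred < Nora < Amir.
So Quinn < Amir; Amir is the higher of the two.

Amir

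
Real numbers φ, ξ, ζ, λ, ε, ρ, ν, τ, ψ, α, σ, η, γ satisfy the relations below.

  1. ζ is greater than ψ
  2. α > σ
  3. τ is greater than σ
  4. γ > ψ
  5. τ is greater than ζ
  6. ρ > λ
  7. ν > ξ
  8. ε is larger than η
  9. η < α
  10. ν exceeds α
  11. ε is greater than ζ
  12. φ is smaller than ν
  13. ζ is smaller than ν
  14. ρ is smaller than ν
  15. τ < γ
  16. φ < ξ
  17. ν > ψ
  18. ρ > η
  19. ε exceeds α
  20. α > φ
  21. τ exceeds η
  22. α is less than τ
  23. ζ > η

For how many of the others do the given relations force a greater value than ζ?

4

From ζ the given relations immediately reach ν, τ, ε.
From those, γ — 4 in total.
No other element is forced above ζ by the given relations, so the count is 4.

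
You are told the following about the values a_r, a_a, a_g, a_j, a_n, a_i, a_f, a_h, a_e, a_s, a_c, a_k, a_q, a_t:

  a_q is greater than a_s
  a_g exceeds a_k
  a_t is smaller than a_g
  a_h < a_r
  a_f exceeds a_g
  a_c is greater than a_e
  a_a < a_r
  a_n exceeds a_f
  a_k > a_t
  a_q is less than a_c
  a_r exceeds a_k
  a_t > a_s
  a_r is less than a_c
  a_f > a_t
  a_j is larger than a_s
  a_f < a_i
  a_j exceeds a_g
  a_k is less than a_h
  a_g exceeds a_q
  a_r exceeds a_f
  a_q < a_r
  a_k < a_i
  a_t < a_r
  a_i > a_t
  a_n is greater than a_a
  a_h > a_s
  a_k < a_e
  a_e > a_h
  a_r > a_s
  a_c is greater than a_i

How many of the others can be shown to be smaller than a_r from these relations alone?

The elements the relations force below a_r are a_s, a_t, a_k, a_q, a_g, a_h, a_f, a_a — no chain reaches any other.
That is 8.

8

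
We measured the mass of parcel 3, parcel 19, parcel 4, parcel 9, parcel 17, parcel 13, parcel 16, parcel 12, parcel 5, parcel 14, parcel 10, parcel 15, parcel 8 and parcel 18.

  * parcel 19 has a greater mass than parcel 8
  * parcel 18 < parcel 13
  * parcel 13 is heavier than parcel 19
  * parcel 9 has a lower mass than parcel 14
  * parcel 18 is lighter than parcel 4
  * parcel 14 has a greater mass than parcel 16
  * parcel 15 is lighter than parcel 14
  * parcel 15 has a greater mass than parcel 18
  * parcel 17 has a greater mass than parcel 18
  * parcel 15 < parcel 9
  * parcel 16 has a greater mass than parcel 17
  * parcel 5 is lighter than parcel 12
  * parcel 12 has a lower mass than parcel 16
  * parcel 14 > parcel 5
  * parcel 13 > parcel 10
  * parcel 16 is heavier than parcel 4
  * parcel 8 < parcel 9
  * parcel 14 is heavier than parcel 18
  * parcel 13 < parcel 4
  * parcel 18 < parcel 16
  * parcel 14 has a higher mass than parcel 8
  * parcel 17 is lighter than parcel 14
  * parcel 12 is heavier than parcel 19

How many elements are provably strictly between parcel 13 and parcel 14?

Chaining upward from parcel 13 reaches: parcel 4, parcel 16.
Chaining downward from parcel 14 reaches: parcel 18, parcel 10, parcel 17, parcel 8, parcel 19, parcel 15, parcel 9, parcel 4, parcel 5, parcel 12, parcel 16.
Strictly between parcel 13 and parcel 14 are those in both lists: parcel 4, parcel 16 — 2 elements.

2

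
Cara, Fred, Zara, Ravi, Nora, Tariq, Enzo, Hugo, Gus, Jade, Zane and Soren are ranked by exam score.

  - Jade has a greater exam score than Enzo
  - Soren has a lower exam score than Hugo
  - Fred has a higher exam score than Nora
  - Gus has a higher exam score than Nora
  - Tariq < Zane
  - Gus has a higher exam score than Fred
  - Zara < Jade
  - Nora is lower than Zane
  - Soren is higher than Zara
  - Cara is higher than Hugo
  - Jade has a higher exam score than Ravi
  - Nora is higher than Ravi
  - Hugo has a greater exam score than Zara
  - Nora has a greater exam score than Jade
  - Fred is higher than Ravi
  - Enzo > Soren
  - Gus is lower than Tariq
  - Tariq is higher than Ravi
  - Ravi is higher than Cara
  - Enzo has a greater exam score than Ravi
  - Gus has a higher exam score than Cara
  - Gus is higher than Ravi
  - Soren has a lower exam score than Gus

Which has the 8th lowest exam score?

The consecutive relations fix a unique order: Zara < Soren < Hugo < Cara < Ravi < Enzo < Jade < Nora < Fred < Gus < Tariq < Zane.
The 8th smallest is Nora.

Nora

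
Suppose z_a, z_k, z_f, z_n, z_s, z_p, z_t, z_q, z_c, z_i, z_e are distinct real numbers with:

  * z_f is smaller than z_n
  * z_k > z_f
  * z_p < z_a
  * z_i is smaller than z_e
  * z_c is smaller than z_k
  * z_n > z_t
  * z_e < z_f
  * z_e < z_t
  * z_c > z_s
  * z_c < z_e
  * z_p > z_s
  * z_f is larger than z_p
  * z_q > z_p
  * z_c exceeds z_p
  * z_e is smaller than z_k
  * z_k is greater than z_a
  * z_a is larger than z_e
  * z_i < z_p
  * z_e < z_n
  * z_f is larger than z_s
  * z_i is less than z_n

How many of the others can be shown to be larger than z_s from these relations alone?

From z_s the given relations immediately reach z_p, z_c, z_f.
From those, z_e, z_a, z_q, z_n, z_k — 8 in total.
From those, z_t — 9 in total.
Nothing else is reachable above z_s; 9 in all.

9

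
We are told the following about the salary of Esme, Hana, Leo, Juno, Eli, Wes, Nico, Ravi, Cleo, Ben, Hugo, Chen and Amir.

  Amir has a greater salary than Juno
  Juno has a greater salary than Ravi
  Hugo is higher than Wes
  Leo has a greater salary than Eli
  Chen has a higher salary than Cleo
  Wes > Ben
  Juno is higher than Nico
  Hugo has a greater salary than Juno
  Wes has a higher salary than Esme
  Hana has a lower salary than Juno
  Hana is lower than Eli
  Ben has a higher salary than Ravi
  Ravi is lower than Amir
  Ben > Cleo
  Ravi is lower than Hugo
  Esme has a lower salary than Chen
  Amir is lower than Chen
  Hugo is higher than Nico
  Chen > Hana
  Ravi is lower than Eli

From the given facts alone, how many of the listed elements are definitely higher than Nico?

Directly above Nico: Juno, Hugo.
One step further: Amir (3 so far).
One step further: Chen (4 so far).
No other element is forced above Nico by the given relations, so the count is 4.

4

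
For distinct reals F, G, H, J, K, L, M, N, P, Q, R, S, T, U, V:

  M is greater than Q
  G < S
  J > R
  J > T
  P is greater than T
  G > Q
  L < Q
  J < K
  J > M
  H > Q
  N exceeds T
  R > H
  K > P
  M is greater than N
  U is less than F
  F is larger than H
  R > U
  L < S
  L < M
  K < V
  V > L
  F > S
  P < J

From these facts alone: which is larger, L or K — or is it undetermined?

K

L < Q < H < R < J < K, by transitivity through Q, H, R, J.
So K is larger.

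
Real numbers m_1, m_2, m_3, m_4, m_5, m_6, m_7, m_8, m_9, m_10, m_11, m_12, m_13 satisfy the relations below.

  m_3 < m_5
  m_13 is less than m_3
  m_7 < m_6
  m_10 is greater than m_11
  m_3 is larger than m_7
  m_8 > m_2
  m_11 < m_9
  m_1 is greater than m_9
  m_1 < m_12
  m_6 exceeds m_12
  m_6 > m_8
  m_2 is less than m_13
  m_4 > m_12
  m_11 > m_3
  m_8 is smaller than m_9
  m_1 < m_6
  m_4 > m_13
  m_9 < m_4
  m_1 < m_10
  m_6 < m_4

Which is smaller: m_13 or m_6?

The relevant relations are m_13 < m_3; m_3 < m_11; m_11 < m_9; m_9 < m_1; m_1 < m_12; m_12 < m_6.
Together: m_13 < m_3 < m_11 < m_9 < m_1 < m_12 < m_6.
So m_13 < m_6; m_13 is the smaller of the two.

m_13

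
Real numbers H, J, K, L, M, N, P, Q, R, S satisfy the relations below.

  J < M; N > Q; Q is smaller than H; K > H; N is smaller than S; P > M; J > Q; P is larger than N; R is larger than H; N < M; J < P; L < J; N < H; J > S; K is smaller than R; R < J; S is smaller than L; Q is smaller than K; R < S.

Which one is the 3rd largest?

Chaining the given pairs: Q < N < H < K < R < S < L < J < M < P.
Counting 3 from the largest end gives J.

J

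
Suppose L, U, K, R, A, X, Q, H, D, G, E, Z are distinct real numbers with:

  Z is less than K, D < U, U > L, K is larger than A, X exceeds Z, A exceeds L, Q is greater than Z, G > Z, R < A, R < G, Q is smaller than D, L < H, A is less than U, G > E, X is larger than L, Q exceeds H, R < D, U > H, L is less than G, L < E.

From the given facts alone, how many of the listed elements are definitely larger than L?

From L the given relations immediately reach H, E, A, U, G, X.
From those, Q, K — 8 in total.
From those, D — 9 in total.
No other element is forced above L by the given relations, so the count is 9.

9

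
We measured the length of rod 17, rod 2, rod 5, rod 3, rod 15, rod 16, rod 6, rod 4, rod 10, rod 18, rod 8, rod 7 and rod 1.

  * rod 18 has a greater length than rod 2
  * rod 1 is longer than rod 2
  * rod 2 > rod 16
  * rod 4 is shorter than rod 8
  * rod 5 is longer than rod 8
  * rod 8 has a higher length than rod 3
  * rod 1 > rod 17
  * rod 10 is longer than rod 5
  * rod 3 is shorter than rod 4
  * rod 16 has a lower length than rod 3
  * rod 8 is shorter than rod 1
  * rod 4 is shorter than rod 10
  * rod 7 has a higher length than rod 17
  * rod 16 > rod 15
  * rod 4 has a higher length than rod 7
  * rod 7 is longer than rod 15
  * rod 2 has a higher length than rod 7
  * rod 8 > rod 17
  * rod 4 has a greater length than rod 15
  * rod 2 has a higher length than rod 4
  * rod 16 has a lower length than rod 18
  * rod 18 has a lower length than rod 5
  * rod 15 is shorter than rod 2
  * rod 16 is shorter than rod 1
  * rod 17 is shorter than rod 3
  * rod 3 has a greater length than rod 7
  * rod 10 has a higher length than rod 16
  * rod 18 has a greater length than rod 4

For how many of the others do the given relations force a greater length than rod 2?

4

From rod 2 the given relations immediately reach rod 18, rod 1.
From those, rod 5 — 3 in total.
From those, rod 10 — 4 in total.
Nothing else is reachable above rod 2; 4 in all.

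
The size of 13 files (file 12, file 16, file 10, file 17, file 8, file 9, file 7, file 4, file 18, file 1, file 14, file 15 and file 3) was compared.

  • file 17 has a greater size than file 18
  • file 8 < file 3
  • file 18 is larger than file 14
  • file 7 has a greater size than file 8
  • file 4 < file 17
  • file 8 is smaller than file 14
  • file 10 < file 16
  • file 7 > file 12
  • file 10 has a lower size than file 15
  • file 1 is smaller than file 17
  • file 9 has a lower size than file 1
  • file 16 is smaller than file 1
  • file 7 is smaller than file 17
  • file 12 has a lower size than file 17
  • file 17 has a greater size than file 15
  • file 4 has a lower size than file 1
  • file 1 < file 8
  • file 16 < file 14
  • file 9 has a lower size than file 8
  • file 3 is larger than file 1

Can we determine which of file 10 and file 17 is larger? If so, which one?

The relevant relations are file 10 < file 16; file 16 < file 1; file 1 < file 8; file 8 < file 7; file 7 < file 17.
Chaining these gives file 10 < file 16 < file 1 < file 8 < file 7 < file 17.
So file 17 is larger.

file 17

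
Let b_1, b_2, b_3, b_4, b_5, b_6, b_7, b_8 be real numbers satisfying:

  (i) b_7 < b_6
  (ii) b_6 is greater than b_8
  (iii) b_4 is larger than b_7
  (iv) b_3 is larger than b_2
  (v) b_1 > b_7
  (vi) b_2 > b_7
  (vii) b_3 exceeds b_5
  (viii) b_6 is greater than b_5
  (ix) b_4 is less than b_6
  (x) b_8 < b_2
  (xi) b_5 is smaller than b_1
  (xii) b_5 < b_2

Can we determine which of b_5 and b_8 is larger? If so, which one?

Following every chain through b_8: above b_8 we get b_6, b_2, b_3.
b_5 is not reached, and no chain runs the other way from b_5 to b_8.
So the given relations leave the order of b_8 and b_5 undetermined.

undetermined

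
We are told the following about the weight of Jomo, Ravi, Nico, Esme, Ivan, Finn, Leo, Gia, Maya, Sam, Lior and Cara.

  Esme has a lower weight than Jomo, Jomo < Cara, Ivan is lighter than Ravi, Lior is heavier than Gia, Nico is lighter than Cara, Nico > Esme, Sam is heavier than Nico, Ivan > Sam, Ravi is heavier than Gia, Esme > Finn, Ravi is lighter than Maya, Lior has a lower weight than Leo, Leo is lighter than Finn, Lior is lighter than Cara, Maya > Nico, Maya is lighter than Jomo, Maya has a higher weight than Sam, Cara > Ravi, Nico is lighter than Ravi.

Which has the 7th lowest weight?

Sam

Piecing the relations together gives one ordering: Gia < Lior < Leo < Finn < Esme < Nico < Sam < Ivan < Ravi < Maya < Jomo < Cara.
Counting 7 from the smallest end gives Sam.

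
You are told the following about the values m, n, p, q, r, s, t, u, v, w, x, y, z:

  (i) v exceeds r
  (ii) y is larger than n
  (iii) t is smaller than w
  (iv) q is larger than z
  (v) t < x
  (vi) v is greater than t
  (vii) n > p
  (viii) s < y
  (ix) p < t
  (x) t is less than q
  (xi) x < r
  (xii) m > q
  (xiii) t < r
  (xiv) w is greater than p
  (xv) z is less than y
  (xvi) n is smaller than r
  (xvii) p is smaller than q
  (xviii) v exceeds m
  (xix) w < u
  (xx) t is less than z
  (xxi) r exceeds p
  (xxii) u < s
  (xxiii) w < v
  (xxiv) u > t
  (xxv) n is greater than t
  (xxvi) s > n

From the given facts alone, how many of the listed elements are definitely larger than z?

The elements the relations force above z are q, m, v, y — no chain reaches any other.
That is 4.

4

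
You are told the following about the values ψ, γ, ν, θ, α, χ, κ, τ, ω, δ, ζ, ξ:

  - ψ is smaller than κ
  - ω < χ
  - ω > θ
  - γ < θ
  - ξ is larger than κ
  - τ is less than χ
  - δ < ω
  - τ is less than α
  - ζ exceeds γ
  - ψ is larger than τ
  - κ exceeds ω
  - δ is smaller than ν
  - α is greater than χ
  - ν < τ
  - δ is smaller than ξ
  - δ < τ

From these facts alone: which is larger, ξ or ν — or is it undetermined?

ξ

Link the given pairs in sequence: ν < τ; τ < ψ; ψ < κ; κ < ξ.
Chaining these gives ν < τ < ψ < κ < ξ.
So ξ is larger.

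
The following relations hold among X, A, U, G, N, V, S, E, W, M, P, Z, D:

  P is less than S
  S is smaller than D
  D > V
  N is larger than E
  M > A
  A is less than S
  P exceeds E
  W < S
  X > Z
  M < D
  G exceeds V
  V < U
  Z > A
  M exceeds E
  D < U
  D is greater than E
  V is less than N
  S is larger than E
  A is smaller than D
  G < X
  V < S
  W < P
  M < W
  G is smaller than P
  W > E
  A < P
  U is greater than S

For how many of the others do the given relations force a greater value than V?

The elements the relations force above V are G, N, P, S, D, U, X — no chain reaches any other.
That is 7.

7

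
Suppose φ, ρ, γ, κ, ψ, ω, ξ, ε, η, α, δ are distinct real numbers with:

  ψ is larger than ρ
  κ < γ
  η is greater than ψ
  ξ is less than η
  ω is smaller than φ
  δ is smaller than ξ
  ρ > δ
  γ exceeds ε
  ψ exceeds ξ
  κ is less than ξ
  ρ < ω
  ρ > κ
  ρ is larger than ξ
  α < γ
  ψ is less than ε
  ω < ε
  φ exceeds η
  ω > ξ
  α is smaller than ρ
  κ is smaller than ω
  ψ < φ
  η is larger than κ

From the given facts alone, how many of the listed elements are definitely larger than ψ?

4

From ψ the given relations immediately reach ε, η, φ.
From those, γ — 4 in total.
Nothing else is reachable above ψ; 4 in all.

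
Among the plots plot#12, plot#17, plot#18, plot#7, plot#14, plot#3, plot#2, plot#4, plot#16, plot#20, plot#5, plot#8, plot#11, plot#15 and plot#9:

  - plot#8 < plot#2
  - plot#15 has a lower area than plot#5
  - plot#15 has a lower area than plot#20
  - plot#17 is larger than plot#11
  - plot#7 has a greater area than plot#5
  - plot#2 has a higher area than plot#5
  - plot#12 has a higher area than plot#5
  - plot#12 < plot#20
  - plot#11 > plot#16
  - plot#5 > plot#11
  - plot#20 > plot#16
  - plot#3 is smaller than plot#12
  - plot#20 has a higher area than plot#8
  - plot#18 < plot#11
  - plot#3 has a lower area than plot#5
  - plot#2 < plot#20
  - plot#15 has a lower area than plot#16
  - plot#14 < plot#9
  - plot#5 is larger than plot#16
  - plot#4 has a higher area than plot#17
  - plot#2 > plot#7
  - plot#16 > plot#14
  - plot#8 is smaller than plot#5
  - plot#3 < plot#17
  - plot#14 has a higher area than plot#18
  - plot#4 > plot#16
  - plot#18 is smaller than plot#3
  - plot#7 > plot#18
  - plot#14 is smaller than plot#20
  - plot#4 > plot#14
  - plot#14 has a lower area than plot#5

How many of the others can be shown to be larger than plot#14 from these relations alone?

10

From plot#14 the given relations immediately reach plot#16, plot#5, plot#9, plot#4, plot#20.
From those, plot#11, plot#12, plot#7, plot#2 — 9 in total.
From those, plot#17 — 10 in total.
Nothing else is reachable above plot#14; 10 in all.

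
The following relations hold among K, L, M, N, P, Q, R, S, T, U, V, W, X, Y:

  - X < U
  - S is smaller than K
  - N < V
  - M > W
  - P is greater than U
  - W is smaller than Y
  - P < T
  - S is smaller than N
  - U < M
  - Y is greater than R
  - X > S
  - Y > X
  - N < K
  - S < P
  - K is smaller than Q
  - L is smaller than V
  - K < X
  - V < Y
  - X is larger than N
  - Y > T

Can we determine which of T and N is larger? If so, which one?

T

N < K and K < X give N < X.
With X < U: N < K < X < U.
Then U < P extends the chain to P.
With P < T: N < K < X < U < P < T.
So T is larger.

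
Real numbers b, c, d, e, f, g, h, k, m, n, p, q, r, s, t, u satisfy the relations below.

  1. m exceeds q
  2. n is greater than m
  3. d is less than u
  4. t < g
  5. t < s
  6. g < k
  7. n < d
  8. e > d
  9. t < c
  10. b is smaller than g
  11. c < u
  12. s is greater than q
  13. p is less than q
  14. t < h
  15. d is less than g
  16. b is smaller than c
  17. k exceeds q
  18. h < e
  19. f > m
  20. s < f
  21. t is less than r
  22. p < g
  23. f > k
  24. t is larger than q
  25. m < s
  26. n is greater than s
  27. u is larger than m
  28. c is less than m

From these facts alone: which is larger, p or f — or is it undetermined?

p < q < t < c < m < n < d < g < k < f, by transitivity through q, t, c, m, n, d, g, k.
So f is larger.

f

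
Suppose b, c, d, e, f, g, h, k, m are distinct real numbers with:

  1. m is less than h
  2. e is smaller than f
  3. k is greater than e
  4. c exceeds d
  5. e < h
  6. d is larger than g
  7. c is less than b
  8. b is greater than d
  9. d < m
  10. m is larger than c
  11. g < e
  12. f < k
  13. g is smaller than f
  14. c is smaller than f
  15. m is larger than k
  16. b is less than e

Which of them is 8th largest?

d

Piecing the relations together gives one ordering: g < d < c < b < e < f < k < m < h.
Counting 8 from the largest end gives d.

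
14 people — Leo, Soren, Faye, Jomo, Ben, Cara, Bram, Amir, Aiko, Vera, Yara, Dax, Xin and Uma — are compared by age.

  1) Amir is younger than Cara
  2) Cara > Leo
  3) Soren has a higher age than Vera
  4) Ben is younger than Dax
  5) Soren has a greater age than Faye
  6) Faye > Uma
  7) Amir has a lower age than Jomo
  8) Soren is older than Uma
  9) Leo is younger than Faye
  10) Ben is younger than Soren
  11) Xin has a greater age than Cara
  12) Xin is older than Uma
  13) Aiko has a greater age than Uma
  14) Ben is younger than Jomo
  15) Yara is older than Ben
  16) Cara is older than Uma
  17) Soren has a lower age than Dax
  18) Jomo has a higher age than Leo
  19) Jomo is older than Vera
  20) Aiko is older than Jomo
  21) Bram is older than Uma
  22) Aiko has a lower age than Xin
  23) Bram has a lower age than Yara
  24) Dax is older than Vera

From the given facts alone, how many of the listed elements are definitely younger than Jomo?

Directly below Jomo: Ben, Leo, Amir, Vera.
No other element is forced below Jomo by the given relations, so the count is 4.

4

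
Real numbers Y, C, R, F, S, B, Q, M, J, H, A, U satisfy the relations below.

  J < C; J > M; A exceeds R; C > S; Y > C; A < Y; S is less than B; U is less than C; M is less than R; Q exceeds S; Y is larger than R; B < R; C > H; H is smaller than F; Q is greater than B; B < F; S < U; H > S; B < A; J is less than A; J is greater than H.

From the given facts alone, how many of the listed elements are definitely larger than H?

The elements the relations force above H are J, C, F, A, Y — no chain reaches any other.
That is 5.

5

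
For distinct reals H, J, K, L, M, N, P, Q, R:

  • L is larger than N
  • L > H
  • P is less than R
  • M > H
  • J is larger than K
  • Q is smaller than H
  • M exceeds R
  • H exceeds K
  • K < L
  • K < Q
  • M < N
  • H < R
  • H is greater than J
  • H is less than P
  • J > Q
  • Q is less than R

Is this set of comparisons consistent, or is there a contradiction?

Every relation is compatible with K < Q < J < H < P < R < M < N < L; the set is consistent.

consistent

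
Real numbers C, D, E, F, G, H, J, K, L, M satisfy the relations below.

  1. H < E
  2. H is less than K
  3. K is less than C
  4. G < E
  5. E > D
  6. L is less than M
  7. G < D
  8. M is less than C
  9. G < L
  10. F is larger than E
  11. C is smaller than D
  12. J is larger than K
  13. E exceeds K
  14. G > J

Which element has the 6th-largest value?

Piecing the relations together gives one ordering: H < K < J < G < L < M < C < D < E < F.
The 6th largest is L.

L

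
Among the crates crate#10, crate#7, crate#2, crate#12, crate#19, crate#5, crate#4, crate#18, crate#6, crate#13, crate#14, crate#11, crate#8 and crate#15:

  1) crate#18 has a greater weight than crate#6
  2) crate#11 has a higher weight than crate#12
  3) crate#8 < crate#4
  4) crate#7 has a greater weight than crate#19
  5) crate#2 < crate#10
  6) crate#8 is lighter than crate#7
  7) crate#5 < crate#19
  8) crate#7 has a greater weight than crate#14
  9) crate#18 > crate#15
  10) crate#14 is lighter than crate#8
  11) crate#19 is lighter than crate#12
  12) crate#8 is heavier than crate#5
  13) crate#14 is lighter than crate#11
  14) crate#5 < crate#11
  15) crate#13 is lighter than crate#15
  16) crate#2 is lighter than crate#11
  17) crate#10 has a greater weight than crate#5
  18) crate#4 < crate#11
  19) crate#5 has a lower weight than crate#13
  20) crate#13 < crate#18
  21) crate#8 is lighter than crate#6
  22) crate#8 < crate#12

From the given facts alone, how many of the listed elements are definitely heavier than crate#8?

The elements the relations force above crate#8 are crate#12, crate#6, crate#18, crate#4, crate#11, crate#7 — no chain reaches any other.
That is 6.

6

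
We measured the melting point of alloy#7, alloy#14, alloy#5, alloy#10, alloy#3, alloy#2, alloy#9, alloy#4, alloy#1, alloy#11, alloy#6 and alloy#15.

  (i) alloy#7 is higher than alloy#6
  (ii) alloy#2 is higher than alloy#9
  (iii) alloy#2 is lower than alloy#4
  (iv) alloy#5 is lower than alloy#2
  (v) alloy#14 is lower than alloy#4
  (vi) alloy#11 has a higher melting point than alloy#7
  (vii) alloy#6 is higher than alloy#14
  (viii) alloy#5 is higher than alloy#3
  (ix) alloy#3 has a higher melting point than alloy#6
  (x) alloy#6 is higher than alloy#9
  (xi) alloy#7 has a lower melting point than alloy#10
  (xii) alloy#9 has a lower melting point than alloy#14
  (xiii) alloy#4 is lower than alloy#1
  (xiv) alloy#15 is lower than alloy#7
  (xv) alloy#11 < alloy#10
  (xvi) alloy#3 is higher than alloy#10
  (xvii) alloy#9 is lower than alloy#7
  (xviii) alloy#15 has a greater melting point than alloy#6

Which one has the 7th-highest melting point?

alloy#11

Chaining the given pairs: alloy#9 < alloy#14 < alloy#6 < alloy#15 < alloy#7 < alloy#11 < alloy#10 < alloy#3 < alloy#5 < alloy#2 < alloy#4 < alloy#1.
Counting 7 from the largest end gives alloy#11.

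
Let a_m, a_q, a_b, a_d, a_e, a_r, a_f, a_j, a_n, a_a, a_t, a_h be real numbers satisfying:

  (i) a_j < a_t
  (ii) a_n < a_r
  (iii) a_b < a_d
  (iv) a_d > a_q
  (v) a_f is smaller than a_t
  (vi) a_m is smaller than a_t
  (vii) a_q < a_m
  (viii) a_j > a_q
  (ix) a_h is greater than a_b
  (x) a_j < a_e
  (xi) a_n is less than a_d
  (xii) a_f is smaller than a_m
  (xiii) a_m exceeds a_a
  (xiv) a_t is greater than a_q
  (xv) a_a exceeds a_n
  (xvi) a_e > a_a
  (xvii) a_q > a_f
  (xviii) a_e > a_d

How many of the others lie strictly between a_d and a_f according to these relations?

1

The relations place a_f below a_d. An element lies strictly between them when it is forced above a_f and also forced below a_d.
Above a_f: {a_q, a_j, a_m, a_e, a_t}. Below a_d: {a_b, a_q, a_n}.
Intersection: {a_q} — 1.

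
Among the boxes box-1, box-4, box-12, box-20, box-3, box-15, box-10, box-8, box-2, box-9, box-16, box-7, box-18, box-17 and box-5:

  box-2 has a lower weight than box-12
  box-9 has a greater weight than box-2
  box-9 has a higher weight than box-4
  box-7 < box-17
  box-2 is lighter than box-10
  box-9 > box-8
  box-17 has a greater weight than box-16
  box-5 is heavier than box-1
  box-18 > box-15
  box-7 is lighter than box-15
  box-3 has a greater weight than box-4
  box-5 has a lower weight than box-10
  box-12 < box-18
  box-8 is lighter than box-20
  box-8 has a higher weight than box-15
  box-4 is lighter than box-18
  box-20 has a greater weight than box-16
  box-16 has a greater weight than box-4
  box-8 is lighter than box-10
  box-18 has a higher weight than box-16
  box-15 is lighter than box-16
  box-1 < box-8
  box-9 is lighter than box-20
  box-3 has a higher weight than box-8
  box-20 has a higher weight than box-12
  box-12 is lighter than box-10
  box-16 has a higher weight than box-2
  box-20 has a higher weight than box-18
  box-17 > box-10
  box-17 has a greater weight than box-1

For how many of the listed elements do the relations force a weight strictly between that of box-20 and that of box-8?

1

The relations place box-8 below box-20. An element lies strictly between them when it is forced above box-8 and also forced below box-20.
Above box-8: {box-10, box-9, box-17, box-3}. Below box-20: {box-7, box-15, box-1, box-2, box-12, box-4, box-16, box-9, box-18}.
Intersection: {box-9} — 1.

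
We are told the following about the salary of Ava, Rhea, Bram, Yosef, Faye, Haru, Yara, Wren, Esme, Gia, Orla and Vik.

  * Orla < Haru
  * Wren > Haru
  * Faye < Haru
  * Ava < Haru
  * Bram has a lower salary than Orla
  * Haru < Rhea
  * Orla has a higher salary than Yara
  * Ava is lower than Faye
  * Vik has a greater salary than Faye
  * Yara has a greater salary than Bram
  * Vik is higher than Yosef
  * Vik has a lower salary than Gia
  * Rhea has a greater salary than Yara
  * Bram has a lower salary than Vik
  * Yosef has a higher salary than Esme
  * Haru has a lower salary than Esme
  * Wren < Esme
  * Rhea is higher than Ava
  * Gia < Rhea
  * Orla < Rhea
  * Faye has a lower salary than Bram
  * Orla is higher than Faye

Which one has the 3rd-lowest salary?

Bram

Piecing the relations together gives one ordering: Ava < Faye < Bram < Yara < Orla < Haru < Wren < Esme < Yosef < Vik < Gia < Rhea.
The 3rd smallest is Bram.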